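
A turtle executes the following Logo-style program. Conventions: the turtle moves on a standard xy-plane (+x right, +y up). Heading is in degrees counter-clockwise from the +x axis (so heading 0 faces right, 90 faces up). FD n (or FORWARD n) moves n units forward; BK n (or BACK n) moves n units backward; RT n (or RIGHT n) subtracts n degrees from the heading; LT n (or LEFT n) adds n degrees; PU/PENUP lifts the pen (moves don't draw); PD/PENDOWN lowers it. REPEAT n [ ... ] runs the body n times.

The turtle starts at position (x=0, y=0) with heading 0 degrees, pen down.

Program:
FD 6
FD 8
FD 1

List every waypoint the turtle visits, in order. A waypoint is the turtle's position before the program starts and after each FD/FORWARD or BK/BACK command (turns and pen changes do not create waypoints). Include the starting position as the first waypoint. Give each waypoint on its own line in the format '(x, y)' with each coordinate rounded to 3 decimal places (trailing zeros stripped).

Executing turtle program step by step:
Start: pos=(0,0), heading=0, pen down
FD 6: (0,0) -> (6,0) [heading=0, draw]
FD 8: (6,0) -> (14,0) [heading=0, draw]
FD 1: (14,0) -> (15,0) [heading=0, draw]
Final: pos=(15,0), heading=0, 3 segment(s) drawn
Waypoints (4 total):
(0, 0)
(6, 0)
(14, 0)
(15, 0)

Answer: (0, 0)
(6, 0)
(14, 0)
(15, 0)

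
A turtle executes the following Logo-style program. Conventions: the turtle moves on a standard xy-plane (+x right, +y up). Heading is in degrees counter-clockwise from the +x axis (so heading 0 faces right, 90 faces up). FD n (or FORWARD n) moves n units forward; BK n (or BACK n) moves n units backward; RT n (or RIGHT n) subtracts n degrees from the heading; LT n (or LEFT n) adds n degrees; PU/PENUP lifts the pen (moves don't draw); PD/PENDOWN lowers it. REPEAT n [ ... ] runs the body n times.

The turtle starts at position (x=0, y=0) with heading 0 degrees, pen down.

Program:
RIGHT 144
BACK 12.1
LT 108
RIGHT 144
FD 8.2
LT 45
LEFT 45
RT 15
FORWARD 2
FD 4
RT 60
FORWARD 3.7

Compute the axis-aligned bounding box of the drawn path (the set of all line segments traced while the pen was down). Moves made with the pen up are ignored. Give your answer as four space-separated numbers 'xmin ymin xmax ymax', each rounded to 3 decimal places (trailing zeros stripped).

Executing turtle program step by step:
Start: pos=(0,0), heading=0, pen down
RT 144: heading 0 -> 216
BK 12.1: (0,0) -> (9.789,7.112) [heading=216, draw]
LT 108: heading 216 -> 324
RT 144: heading 324 -> 180
FD 8.2: (9.789,7.112) -> (1.589,7.112) [heading=180, draw]
LT 45: heading 180 -> 225
LT 45: heading 225 -> 270
RT 15: heading 270 -> 255
FD 2: (1.589,7.112) -> (1.071,5.18) [heading=255, draw]
FD 4: (1.071,5.18) -> (0.036,1.317) [heading=255, draw]
RT 60: heading 255 -> 195
FD 3.7: (0.036,1.317) -> (-3.538,0.359) [heading=195, draw]
Final: pos=(-3.538,0.359), heading=195, 5 segment(s) drawn

Segment endpoints: x in {-3.538, 0, 0.036, 1.071, 1.589, 9.789}, y in {0, 0.359, 1.317, 5.18, 7.112, 7.112}
xmin=-3.538, ymin=0, xmax=9.789, ymax=7.112

Answer: -3.538 0 9.789 7.112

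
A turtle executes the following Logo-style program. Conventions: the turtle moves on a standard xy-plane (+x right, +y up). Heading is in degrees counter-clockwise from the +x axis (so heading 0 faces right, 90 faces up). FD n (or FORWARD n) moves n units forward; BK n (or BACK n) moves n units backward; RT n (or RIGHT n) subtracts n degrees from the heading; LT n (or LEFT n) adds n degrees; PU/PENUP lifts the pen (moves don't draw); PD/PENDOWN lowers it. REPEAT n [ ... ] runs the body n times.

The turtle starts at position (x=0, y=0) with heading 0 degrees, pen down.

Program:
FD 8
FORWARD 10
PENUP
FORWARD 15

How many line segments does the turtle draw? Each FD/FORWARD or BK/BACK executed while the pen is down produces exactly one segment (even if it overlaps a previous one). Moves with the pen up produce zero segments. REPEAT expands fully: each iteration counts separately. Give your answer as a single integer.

Answer: 2

Derivation:
Executing turtle program step by step:
Start: pos=(0,0), heading=0, pen down
FD 8: (0,0) -> (8,0) [heading=0, draw]
FD 10: (8,0) -> (18,0) [heading=0, draw]
PU: pen up
FD 15: (18,0) -> (33,0) [heading=0, move]
Final: pos=(33,0), heading=0, 2 segment(s) drawn
Segments drawn: 2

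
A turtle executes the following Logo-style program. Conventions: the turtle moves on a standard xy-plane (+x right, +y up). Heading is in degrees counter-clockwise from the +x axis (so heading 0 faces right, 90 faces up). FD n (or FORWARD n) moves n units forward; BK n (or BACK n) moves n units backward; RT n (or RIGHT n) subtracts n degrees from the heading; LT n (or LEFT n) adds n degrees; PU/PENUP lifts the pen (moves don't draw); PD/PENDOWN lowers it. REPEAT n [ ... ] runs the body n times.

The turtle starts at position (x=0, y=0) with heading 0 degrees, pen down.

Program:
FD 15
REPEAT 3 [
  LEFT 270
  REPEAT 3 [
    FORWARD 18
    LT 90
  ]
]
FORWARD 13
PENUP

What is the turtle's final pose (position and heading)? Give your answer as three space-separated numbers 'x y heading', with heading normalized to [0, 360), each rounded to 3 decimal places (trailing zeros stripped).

Executing turtle program step by step:
Start: pos=(0,0), heading=0, pen down
FD 15: (0,0) -> (15,0) [heading=0, draw]
REPEAT 3 [
  -- iteration 1/3 --
  LT 270: heading 0 -> 270
  REPEAT 3 [
    -- iteration 1/3 --
    FD 18: (15,0) -> (15,-18) [heading=270, draw]
    LT 90: heading 270 -> 0
    -- iteration 2/3 --
    FD 18: (15,-18) -> (33,-18) [heading=0, draw]
    LT 90: heading 0 -> 90
    -- iteration 3/3 --
    FD 18: (33,-18) -> (33,0) [heading=90, draw]
    LT 90: heading 90 -> 180
  ]
  -- iteration 2/3 --
  LT 270: heading 180 -> 90
  REPEAT 3 [
    -- iteration 1/3 --
    FD 18: (33,0) -> (33,18) [heading=90, draw]
    LT 90: heading 90 -> 180
    -- iteration 2/3 --
    FD 18: (33,18) -> (15,18) [heading=180, draw]
    LT 90: heading 180 -> 270
    -- iteration 3/3 --
    FD 18: (15,18) -> (15,0) [heading=270, draw]
    LT 90: heading 270 -> 0
  ]
  -- iteration 3/3 --
  LT 270: heading 0 -> 270
  REPEAT 3 [
    -- iteration 1/3 --
    FD 18: (15,0) -> (15,-18) [heading=270, draw]
    LT 90: heading 270 -> 0
    -- iteration 2/3 --
    FD 18: (15,-18) -> (33,-18) [heading=0, draw]
    LT 90: heading 0 -> 90
    -- iteration 3/3 --
    FD 18: (33,-18) -> (33,0) [heading=90, draw]
    LT 90: heading 90 -> 180
  ]
]
FD 13: (33,0) -> (20,0) [heading=180, draw]
PU: pen up
Final: pos=(20,0), heading=180, 11 segment(s) drawn

Answer: 20 0 180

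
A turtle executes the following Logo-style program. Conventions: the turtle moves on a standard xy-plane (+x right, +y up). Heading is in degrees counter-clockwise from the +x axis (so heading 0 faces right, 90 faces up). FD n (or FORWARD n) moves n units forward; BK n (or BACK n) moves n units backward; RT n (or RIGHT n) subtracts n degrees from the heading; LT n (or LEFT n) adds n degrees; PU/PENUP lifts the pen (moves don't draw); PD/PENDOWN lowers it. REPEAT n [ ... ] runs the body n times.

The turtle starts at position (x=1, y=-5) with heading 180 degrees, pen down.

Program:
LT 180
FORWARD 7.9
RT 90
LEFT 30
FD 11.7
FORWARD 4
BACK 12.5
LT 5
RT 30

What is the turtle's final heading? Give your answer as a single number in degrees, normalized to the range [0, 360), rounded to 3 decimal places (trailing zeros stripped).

Answer: 275

Derivation:
Executing turtle program step by step:
Start: pos=(1,-5), heading=180, pen down
LT 180: heading 180 -> 0
FD 7.9: (1,-5) -> (8.9,-5) [heading=0, draw]
RT 90: heading 0 -> 270
LT 30: heading 270 -> 300
FD 11.7: (8.9,-5) -> (14.75,-15.132) [heading=300, draw]
FD 4: (14.75,-15.132) -> (16.75,-18.597) [heading=300, draw]
BK 12.5: (16.75,-18.597) -> (10.5,-7.771) [heading=300, draw]
LT 5: heading 300 -> 305
RT 30: heading 305 -> 275
Final: pos=(10.5,-7.771), heading=275, 4 segment(s) drawn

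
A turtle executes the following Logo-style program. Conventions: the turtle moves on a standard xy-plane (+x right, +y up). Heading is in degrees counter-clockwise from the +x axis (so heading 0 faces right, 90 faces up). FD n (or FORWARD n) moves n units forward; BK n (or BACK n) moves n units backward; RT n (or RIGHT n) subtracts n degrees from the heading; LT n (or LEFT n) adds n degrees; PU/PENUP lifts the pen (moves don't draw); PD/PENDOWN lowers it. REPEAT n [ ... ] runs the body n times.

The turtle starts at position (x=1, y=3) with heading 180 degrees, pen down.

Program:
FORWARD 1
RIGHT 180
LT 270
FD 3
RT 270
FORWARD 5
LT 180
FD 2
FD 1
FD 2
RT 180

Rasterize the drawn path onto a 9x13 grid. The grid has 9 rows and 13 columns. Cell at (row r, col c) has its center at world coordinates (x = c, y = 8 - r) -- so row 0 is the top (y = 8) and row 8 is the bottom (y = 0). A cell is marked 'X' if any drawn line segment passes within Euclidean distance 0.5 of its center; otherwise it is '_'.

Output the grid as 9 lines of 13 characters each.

Answer: _____________
_____________
_____________
_____________
_____________
XX___________
X____________
X____________
XXXXXX_______

Derivation:
Segment 0: (1,3) -> (0,3)
Segment 1: (0,3) -> (-0,0)
Segment 2: (-0,0) -> (5,0)
Segment 3: (5,0) -> (3,0)
Segment 4: (3,0) -> (2,0)
Segment 5: (2,0) -> (-0,0)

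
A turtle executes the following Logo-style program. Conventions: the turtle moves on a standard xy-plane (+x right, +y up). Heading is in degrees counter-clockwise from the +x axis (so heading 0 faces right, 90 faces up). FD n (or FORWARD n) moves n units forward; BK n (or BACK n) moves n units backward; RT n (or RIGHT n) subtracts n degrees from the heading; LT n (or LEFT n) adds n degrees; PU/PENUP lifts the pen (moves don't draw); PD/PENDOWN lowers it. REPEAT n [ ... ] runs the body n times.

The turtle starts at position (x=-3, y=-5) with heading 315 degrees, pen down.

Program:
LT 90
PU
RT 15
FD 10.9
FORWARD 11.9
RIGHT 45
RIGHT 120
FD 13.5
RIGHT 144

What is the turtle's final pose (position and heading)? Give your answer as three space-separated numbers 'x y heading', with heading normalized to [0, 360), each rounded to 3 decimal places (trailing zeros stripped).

Executing turtle program step by step:
Start: pos=(-3,-5), heading=315, pen down
LT 90: heading 315 -> 45
PU: pen up
RT 15: heading 45 -> 30
FD 10.9: (-3,-5) -> (6.44,0.45) [heading=30, move]
FD 11.9: (6.44,0.45) -> (16.745,6.4) [heading=30, move]
RT 45: heading 30 -> 345
RT 120: heading 345 -> 225
FD 13.5: (16.745,6.4) -> (7.199,-3.146) [heading=225, move]
RT 144: heading 225 -> 81
Final: pos=(7.199,-3.146), heading=81, 0 segment(s) drawn

Answer: 7.199 -3.146 81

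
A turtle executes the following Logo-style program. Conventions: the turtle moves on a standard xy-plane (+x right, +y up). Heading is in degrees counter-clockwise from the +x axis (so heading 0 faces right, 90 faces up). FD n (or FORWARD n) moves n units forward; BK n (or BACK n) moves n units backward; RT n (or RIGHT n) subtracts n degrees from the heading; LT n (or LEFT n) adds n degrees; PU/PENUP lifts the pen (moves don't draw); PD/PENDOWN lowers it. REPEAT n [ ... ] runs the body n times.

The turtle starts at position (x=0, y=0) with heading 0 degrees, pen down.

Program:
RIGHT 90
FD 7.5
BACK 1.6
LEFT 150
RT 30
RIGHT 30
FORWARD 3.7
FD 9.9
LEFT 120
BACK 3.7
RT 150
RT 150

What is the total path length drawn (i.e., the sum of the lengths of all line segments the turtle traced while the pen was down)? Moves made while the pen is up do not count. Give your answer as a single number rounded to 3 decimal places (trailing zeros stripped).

Executing turtle program step by step:
Start: pos=(0,0), heading=0, pen down
RT 90: heading 0 -> 270
FD 7.5: (0,0) -> (0,-7.5) [heading=270, draw]
BK 1.6: (0,-7.5) -> (0,-5.9) [heading=270, draw]
LT 150: heading 270 -> 60
RT 30: heading 60 -> 30
RT 30: heading 30 -> 0
FD 3.7: (0,-5.9) -> (3.7,-5.9) [heading=0, draw]
FD 9.9: (3.7,-5.9) -> (13.6,-5.9) [heading=0, draw]
LT 120: heading 0 -> 120
BK 3.7: (13.6,-5.9) -> (15.45,-9.104) [heading=120, draw]
RT 150: heading 120 -> 330
RT 150: heading 330 -> 180
Final: pos=(15.45,-9.104), heading=180, 5 segment(s) drawn

Segment lengths:
  seg 1: (0,0) -> (0,-7.5), length = 7.5
  seg 2: (0,-7.5) -> (0,-5.9), length = 1.6
  seg 3: (0,-5.9) -> (3.7,-5.9), length = 3.7
  seg 4: (3.7,-5.9) -> (13.6,-5.9), length = 9.9
  seg 5: (13.6,-5.9) -> (15.45,-9.104), length = 3.7
Total = 26.4

Answer: 26.4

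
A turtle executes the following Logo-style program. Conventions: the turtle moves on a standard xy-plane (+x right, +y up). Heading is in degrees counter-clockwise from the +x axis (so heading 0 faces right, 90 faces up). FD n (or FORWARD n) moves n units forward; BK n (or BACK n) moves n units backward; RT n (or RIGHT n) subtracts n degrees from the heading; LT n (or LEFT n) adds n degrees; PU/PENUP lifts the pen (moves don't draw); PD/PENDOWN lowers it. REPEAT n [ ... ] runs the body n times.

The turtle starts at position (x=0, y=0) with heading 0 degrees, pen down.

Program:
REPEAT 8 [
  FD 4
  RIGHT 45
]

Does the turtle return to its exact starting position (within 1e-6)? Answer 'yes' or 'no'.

Executing turtle program step by step:
Start: pos=(0,0), heading=0, pen down
REPEAT 8 [
  -- iteration 1/8 --
  FD 4: (0,0) -> (4,0) [heading=0, draw]
  RT 45: heading 0 -> 315
  -- iteration 2/8 --
  FD 4: (4,0) -> (6.828,-2.828) [heading=315, draw]
  RT 45: heading 315 -> 270
  -- iteration 3/8 --
  FD 4: (6.828,-2.828) -> (6.828,-6.828) [heading=270, draw]
  RT 45: heading 270 -> 225
  -- iteration 4/8 --
  FD 4: (6.828,-6.828) -> (4,-9.657) [heading=225, draw]
  RT 45: heading 225 -> 180
  -- iteration 5/8 --
  FD 4: (4,-9.657) -> (0,-9.657) [heading=180, draw]
  RT 45: heading 180 -> 135
  -- iteration 6/8 --
  FD 4: (0,-9.657) -> (-2.828,-6.828) [heading=135, draw]
  RT 45: heading 135 -> 90
  -- iteration 7/8 --
  FD 4: (-2.828,-6.828) -> (-2.828,-2.828) [heading=90, draw]
  RT 45: heading 90 -> 45
  -- iteration 8/8 --
  FD 4: (-2.828,-2.828) -> (0,0) [heading=45, draw]
  RT 45: heading 45 -> 0
]
Final: pos=(0,0), heading=0, 8 segment(s) drawn

Start position: (0, 0)
Final position: (0, 0)
Distance = 0; < 1e-6 -> CLOSED

Answer: yes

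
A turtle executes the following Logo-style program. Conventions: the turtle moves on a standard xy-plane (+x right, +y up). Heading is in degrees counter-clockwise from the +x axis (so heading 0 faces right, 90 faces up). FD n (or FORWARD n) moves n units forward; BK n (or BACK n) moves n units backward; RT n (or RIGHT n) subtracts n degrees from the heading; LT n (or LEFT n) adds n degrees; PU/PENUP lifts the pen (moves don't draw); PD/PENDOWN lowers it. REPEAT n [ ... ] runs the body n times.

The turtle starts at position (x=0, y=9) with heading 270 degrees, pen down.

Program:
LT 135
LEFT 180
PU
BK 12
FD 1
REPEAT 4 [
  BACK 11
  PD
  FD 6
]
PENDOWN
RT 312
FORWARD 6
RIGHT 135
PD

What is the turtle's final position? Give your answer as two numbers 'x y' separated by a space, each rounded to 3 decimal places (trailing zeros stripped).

Answer: 22.234 24.929

Derivation:
Executing turtle program step by step:
Start: pos=(0,9), heading=270, pen down
LT 135: heading 270 -> 45
LT 180: heading 45 -> 225
PU: pen up
BK 12: (0,9) -> (8.485,17.485) [heading=225, move]
FD 1: (8.485,17.485) -> (7.778,16.778) [heading=225, move]
REPEAT 4 [
  -- iteration 1/4 --
  BK 11: (7.778,16.778) -> (15.556,24.556) [heading=225, move]
  PD: pen down
  FD 6: (15.556,24.556) -> (11.314,20.314) [heading=225, draw]
  -- iteration 2/4 --
  BK 11: (11.314,20.314) -> (19.092,28.092) [heading=225, draw]
  PD: pen down
  FD 6: (19.092,28.092) -> (14.849,23.849) [heading=225, draw]
  -- iteration 3/4 --
  BK 11: (14.849,23.849) -> (22.627,31.627) [heading=225, draw]
  PD: pen down
  FD 6: (22.627,31.627) -> (18.385,27.385) [heading=225, draw]
  -- iteration 4/4 --
  BK 11: (18.385,27.385) -> (26.163,35.163) [heading=225, draw]
  PD: pen down
  FD 6: (26.163,35.163) -> (21.92,30.92) [heading=225, draw]
]
PD: pen down
RT 312: heading 225 -> 273
FD 6: (21.92,30.92) -> (22.234,24.929) [heading=273, draw]
RT 135: heading 273 -> 138
PD: pen down
Final: pos=(22.234,24.929), heading=138, 8 segment(s) drawn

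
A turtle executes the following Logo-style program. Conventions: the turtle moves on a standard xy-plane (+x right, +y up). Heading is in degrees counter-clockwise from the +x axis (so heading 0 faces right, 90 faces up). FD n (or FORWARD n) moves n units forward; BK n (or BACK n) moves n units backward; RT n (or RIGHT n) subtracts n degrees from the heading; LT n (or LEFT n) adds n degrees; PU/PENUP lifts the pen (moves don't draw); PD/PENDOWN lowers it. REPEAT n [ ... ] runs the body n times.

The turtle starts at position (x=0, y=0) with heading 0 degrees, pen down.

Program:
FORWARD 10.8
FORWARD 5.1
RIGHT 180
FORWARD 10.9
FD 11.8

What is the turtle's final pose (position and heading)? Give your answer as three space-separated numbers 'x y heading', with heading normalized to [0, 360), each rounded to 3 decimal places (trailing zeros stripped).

Answer: -6.8 0 180

Derivation:
Executing turtle program step by step:
Start: pos=(0,0), heading=0, pen down
FD 10.8: (0,0) -> (10.8,0) [heading=0, draw]
FD 5.1: (10.8,0) -> (15.9,0) [heading=0, draw]
RT 180: heading 0 -> 180
FD 10.9: (15.9,0) -> (5,0) [heading=180, draw]
FD 11.8: (5,0) -> (-6.8,0) [heading=180, draw]
Final: pos=(-6.8,0), heading=180, 4 segment(s) drawn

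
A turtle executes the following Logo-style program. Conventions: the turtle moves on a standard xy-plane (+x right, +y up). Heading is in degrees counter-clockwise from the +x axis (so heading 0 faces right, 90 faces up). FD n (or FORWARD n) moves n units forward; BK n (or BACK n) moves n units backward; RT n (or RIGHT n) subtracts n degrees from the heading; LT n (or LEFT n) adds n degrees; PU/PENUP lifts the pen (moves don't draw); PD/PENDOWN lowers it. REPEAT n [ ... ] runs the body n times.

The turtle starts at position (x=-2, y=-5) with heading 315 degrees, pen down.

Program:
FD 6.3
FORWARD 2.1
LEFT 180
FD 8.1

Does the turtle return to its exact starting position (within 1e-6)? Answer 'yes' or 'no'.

Answer: no

Derivation:
Executing turtle program step by step:
Start: pos=(-2,-5), heading=315, pen down
FD 6.3: (-2,-5) -> (2.455,-9.455) [heading=315, draw]
FD 2.1: (2.455,-9.455) -> (3.94,-10.94) [heading=315, draw]
LT 180: heading 315 -> 135
FD 8.1: (3.94,-10.94) -> (-1.788,-5.212) [heading=135, draw]
Final: pos=(-1.788,-5.212), heading=135, 3 segment(s) drawn

Start position: (-2, -5)
Final position: (-1.788, -5.212)
Distance = 0.3; >= 1e-6 -> NOT closed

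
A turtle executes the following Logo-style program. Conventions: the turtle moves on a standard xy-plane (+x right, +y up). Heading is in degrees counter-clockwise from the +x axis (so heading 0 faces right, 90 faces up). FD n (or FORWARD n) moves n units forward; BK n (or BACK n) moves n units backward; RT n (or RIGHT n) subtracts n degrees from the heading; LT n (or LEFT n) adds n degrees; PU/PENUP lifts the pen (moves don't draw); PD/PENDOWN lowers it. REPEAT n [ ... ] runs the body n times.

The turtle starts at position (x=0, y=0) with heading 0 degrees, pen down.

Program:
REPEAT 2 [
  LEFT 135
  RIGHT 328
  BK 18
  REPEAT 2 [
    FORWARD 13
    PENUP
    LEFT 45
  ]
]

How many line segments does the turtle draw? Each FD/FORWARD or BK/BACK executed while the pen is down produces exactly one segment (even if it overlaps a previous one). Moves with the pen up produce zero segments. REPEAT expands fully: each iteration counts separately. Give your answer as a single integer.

Answer: 2

Derivation:
Executing turtle program step by step:
Start: pos=(0,0), heading=0, pen down
REPEAT 2 [
  -- iteration 1/2 --
  LT 135: heading 0 -> 135
  RT 328: heading 135 -> 167
  BK 18: (0,0) -> (17.539,-4.049) [heading=167, draw]
  REPEAT 2 [
    -- iteration 1/2 --
    FD 13: (17.539,-4.049) -> (4.872,-1.125) [heading=167, draw]
    PU: pen up
    LT 45: heading 167 -> 212
    -- iteration 2/2 --
    FD 13: (4.872,-1.125) -> (-6.153,-8.014) [heading=212, move]
    PU: pen up
    LT 45: heading 212 -> 257
  ]
  -- iteration 2/2 --
  LT 135: heading 257 -> 32
  RT 328: heading 32 -> 64
  BK 18: (-6.153,-8.014) -> (-14.043,-24.192) [heading=64, move]
  REPEAT 2 [
    -- iteration 1/2 --
    FD 13: (-14.043,-24.192) -> (-8.345,-12.508) [heading=64, move]
    PU: pen up
    LT 45: heading 64 -> 109
    -- iteration 2/2 --
    FD 13: (-8.345,-12.508) -> (-12.577,-0.216) [heading=109, move]
    PU: pen up
    LT 45: heading 109 -> 154
  ]
]
Final: pos=(-12.577,-0.216), heading=154, 2 segment(s) drawn
Segments drawn: 2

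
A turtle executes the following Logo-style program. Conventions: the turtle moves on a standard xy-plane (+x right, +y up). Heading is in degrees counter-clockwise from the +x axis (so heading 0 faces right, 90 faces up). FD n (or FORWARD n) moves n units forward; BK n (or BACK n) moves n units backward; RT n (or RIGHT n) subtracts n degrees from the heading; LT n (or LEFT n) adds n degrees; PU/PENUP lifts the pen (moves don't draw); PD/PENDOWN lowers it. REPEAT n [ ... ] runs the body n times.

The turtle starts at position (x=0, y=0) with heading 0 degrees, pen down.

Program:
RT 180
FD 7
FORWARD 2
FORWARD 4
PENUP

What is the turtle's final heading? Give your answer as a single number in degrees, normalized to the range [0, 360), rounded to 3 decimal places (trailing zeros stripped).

Answer: 180

Derivation:
Executing turtle program step by step:
Start: pos=(0,0), heading=0, pen down
RT 180: heading 0 -> 180
FD 7: (0,0) -> (-7,0) [heading=180, draw]
FD 2: (-7,0) -> (-9,0) [heading=180, draw]
FD 4: (-9,0) -> (-13,0) [heading=180, draw]
PU: pen up
Final: pos=(-13,0), heading=180, 3 segment(s) drawn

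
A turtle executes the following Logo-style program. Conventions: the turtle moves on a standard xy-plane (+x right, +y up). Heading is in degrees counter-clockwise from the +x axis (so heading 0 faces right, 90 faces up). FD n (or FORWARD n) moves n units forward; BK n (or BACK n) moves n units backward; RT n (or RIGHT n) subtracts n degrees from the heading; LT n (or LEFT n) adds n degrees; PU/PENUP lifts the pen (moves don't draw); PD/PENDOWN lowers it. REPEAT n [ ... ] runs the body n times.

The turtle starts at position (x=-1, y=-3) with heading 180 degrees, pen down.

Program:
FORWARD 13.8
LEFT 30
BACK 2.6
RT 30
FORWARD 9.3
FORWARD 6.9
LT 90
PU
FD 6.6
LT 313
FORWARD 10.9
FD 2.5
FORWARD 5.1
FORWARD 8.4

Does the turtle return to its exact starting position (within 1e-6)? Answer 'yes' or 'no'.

Answer: no

Derivation:
Executing turtle program step by step:
Start: pos=(-1,-3), heading=180, pen down
FD 13.8: (-1,-3) -> (-14.8,-3) [heading=180, draw]
LT 30: heading 180 -> 210
BK 2.6: (-14.8,-3) -> (-12.548,-1.7) [heading=210, draw]
RT 30: heading 210 -> 180
FD 9.3: (-12.548,-1.7) -> (-21.848,-1.7) [heading=180, draw]
FD 6.9: (-21.848,-1.7) -> (-28.748,-1.7) [heading=180, draw]
LT 90: heading 180 -> 270
PU: pen up
FD 6.6: (-28.748,-1.7) -> (-28.748,-8.3) [heading=270, move]
LT 313: heading 270 -> 223
FD 10.9: (-28.748,-8.3) -> (-36.72,-15.734) [heading=223, move]
FD 2.5: (-36.72,-15.734) -> (-38.548,-17.439) [heading=223, move]
FD 5.1: (-38.548,-17.439) -> (-42.278,-20.917) [heading=223, move]
FD 8.4: (-42.278,-20.917) -> (-48.422,-26.646) [heading=223, move]
Final: pos=(-48.422,-26.646), heading=223, 4 segment(s) drawn

Start position: (-1, -3)
Final position: (-48.422, -26.646)
Distance = 52.99; >= 1e-6 -> NOT closed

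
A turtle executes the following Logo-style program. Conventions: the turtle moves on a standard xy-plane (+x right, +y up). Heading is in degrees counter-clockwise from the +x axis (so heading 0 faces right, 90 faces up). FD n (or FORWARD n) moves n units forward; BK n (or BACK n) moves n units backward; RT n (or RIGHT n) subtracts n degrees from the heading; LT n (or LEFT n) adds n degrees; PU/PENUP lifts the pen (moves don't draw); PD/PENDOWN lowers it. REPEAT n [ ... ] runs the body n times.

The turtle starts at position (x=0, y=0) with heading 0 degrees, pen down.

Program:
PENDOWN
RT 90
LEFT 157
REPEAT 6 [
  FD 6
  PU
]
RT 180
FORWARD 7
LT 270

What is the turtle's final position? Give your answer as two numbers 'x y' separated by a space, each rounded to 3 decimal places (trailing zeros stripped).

Answer: 11.331 26.695

Derivation:
Executing turtle program step by step:
Start: pos=(0,0), heading=0, pen down
PD: pen down
RT 90: heading 0 -> 270
LT 157: heading 270 -> 67
REPEAT 6 [
  -- iteration 1/6 --
  FD 6: (0,0) -> (2.344,5.523) [heading=67, draw]
  PU: pen up
  -- iteration 2/6 --
  FD 6: (2.344,5.523) -> (4.689,11.046) [heading=67, move]
  PU: pen up
  -- iteration 3/6 --
  FD 6: (4.689,11.046) -> (7.033,16.569) [heading=67, move]
  PU: pen up
  -- iteration 4/6 --
  FD 6: (7.033,16.569) -> (9.378,22.092) [heading=67, move]
  PU: pen up
  -- iteration 5/6 --
  FD 6: (9.378,22.092) -> (11.722,27.615) [heading=67, move]
  PU: pen up
  -- iteration 6/6 --
  FD 6: (11.722,27.615) -> (14.066,33.138) [heading=67, move]
  PU: pen up
]
RT 180: heading 67 -> 247
FD 7: (14.066,33.138) -> (11.331,26.695) [heading=247, move]
LT 270: heading 247 -> 157
Final: pos=(11.331,26.695), heading=157, 1 segment(s) drawn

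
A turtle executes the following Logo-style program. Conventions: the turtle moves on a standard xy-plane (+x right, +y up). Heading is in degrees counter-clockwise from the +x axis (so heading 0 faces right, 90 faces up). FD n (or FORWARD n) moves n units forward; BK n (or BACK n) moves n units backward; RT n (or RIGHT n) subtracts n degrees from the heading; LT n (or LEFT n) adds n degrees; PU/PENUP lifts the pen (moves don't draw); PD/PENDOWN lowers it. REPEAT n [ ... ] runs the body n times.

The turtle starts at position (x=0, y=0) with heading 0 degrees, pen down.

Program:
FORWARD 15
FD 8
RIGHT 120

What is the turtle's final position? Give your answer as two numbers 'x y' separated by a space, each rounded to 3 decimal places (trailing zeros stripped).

Executing turtle program step by step:
Start: pos=(0,0), heading=0, pen down
FD 15: (0,0) -> (15,0) [heading=0, draw]
FD 8: (15,0) -> (23,0) [heading=0, draw]
RT 120: heading 0 -> 240
Final: pos=(23,0), heading=240, 2 segment(s) drawn

Answer: 23 0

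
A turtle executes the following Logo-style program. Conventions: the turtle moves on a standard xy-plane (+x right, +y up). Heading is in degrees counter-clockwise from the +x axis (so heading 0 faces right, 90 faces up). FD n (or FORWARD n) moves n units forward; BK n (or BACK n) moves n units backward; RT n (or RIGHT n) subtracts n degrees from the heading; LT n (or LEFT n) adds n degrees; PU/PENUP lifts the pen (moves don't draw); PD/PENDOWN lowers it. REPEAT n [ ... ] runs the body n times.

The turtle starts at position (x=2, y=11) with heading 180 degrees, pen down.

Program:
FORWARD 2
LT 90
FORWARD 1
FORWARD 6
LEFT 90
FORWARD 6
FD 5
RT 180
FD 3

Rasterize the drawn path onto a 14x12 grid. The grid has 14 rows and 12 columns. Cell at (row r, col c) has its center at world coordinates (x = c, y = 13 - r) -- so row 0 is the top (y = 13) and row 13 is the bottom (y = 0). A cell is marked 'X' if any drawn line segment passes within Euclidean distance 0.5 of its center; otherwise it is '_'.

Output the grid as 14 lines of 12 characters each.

Answer: ____________
____________
XXX_________
X___________
X___________
X___________
X___________
X___________
X___________
XXXXXXXXXXXX
____________
____________
____________
____________

Derivation:
Segment 0: (2,11) -> (0,11)
Segment 1: (0,11) -> (-0,10)
Segment 2: (-0,10) -> (-0,4)
Segment 3: (-0,4) -> (6,4)
Segment 4: (6,4) -> (11,4)
Segment 5: (11,4) -> (8,4)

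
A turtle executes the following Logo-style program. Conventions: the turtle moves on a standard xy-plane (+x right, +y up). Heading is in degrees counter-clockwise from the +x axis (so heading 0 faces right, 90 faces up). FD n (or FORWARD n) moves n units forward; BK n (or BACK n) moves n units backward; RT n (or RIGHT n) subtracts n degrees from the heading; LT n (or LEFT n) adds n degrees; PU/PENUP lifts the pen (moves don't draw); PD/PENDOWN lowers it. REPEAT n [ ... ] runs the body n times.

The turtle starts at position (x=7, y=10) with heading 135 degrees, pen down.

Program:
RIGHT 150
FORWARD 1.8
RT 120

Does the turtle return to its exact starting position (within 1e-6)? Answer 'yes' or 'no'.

Executing turtle program step by step:
Start: pos=(7,10), heading=135, pen down
RT 150: heading 135 -> 345
FD 1.8: (7,10) -> (8.739,9.534) [heading=345, draw]
RT 120: heading 345 -> 225
Final: pos=(8.739,9.534), heading=225, 1 segment(s) drawn

Start position: (7, 10)
Final position: (8.739, 9.534)
Distance = 1.8; >= 1e-6 -> NOT closed

Answer: no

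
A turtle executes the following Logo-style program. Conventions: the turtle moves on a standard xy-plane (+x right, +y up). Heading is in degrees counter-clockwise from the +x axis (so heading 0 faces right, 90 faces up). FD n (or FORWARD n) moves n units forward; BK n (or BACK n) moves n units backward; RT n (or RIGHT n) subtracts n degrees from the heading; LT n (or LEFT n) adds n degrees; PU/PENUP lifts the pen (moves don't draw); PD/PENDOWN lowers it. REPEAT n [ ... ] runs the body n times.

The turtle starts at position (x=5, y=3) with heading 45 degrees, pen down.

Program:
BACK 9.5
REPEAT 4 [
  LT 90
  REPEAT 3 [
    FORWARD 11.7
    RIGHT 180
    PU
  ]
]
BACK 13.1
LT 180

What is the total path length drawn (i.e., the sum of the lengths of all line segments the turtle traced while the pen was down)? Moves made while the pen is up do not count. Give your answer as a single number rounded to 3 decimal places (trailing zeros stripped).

Executing turtle program step by step:
Start: pos=(5,3), heading=45, pen down
BK 9.5: (5,3) -> (-1.718,-3.718) [heading=45, draw]
REPEAT 4 [
  -- iteration 1/4 --
  LT 90: heading 45 -> 135
  REPEAT 3 [
    -- iteration 1/3 --
    FD 11.7: (-1.718,-3.718) -> (-9.991,4.556) [heading=135, draw]
    RT 180: heading 135 -> 315
    PU: pen up
    -- iteration 2/3 --
    FD 11.7: (-9.991,4.556) -> (-1.718,-3.718) [heading=315, move]
    RT 180: heading 315 -> 135
    PU: pen up
    -- iteration 3/3 --
    FD 11.7: (-1.718,-3.718) -> (-9.991,4.556) [heading=135, move]
    RT 180: heading 135 -> 315
    PU: pen up
  ]
  -- iteration 2/4 --
  LT 90: heading 315 -> 45
  REPEAT 3 [
    -- iteration 1/3 --
    FD 11.7: (-9.991,4.556) -> (-1.718,12.829) [heading=45, move]
    RT 180: heading 45 -> 225
    PU: pen up
    -- iteration 2/3 --
    FD 11.7: (-1.718,12.829) -> (-9.991,4.556) [heading=225, move]
    RT 180: heading 225 -> 45
    PU: pen up
    -- iteration 3/3 --
    FD 11.7: (-9.991,4.556) -> (-1.718,12.829) [heading=45, move]
    RT 180: heading 45 -> 225
    PU: pen up
  ]
  -- iteration 3/4 --
  LT 90: heading 225 -> 315
  REPEAT 3 [
    -- iteration 1/3 --
    FD 11.7: (-1.718,12.829) -> (6.556,4.556) [heading=315, move]
    RT 180: heading 315 -> 135
    PU: pen up
    -- iteration 2/3 --
    FD 11.7: (6.556,4.556) -> (-1.718,12.829) [heading=135, move]
    RT 180: heading 135 -> 315
    PU: pen up
    -- iteration 3/3 --
    FD 11.7: (-1.718,12.829) -> (6.556,4.556) [heading=315, move]
    RT 180: heading 315 -> 135
    PU: pen up
  ]
  -- iteration 4/4 --
  LT 90: heading 135 -> 225
  REPEAT 3 [
    -- iteration 1/3 --
    FD 11.7: (6.556,4.556) -> (-1.718,-3.718) [heading=225, move]
    RT 180: heading 225 -> 45
    PU: pen up
    -- iteration 2/3 --
    FD 11.7: (-1.718,-3.718) -> (6.556,4.556) [heading=45, move]
    RT 180: heading 45 -> 225
    PU: pen up
    -- iteration 3/3 --
    FD 11.7: (6.556,4.556) -> (-1.718,-3.718) [heading=225, move]
    RT 180: heading 225 -> 45
    PU: pen up
  ]
]
BK 13.1: (-1.718,-3.718) -> (-10.981,-12.981) [heading=45, move]
LT 180: heading 45 -> 225
Final: pos=(-10.981,-12.981), heading=225, 2 segment(s) drawn

Segment lengths:
  seg 1: (5,3) -> (-1.718,-3.718), length = 9.5
  seg 2: (-1.718,-3.718) -> (-9.991,4.556), length = 11.7
Total = 21.2

Answer: 21.2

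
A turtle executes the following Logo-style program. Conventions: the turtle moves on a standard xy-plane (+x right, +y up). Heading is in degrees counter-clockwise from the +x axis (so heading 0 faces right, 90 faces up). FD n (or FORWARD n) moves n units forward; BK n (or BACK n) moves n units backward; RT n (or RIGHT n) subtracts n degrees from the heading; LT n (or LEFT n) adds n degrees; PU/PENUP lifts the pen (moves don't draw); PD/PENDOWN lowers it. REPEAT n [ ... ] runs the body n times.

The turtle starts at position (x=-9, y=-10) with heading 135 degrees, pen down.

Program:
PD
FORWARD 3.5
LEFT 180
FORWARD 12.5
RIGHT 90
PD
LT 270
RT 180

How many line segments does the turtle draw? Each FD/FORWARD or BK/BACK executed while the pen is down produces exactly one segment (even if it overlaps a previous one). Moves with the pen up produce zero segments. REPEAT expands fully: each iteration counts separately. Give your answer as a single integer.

Executing turtle program step by step:
Start: pos=(-9,-10), heading=135, pen down
PD: pen down
FD 3.5: (-9,-10) -> (-11.475,-7.525) [heading=135, draw]
LT 180: heading 135 -> 315
FD 12.5: (-11.475,-7.525) -> (-2.636,-16.364) [heading=315, draw]
RT 90: heading 315 -> 225
PD: pen down
LT 270: heading 225 -> 135
RT 180: heading 135 -> 315
Final: pos=(-2.636,-16.364), heading=315, 2 segment(s) drawn
Segments drawn: 2

Answer: 2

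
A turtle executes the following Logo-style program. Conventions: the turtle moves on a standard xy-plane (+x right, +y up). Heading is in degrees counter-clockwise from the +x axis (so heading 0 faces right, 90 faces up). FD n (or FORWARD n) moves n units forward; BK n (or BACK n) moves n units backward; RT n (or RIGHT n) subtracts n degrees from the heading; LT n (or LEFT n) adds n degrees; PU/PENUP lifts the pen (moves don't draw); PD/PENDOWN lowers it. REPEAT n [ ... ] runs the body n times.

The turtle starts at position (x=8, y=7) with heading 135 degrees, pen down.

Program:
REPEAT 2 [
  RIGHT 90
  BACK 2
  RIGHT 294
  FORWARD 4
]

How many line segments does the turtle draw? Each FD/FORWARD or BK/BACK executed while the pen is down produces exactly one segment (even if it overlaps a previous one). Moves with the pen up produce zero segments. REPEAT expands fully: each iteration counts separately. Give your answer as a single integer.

Executing turtle program step by step:
Start: pos=(8,7), heading=135, pen down
REPEAT 2 [
  -- iteration 1/2 --
  RT 90: heading 135 -> 45
  BK 2: (8,7) -> (6.586,5.586) [heading=45, draw]
  RT 294: heading 45 -> 111
  FD 4: (6.586,5.586) -> (5.152,9.32) [heading=111, draw]
  -- iteration 2/2 --
  RT 90: heading 111 -> 21
  BK 2: (5.152,9.32) -> (3.285,8.603) [heading=21, draw]
  RT 294: heading 21 -> 87
  FD 4: (3.285,8.603) -> (3.494,12.598) [heading=87, draw]
]
Final: pos=(3.494,12.598), heading=87, 4 segment(s) drawn
Segments drawn: 4

Answer: 4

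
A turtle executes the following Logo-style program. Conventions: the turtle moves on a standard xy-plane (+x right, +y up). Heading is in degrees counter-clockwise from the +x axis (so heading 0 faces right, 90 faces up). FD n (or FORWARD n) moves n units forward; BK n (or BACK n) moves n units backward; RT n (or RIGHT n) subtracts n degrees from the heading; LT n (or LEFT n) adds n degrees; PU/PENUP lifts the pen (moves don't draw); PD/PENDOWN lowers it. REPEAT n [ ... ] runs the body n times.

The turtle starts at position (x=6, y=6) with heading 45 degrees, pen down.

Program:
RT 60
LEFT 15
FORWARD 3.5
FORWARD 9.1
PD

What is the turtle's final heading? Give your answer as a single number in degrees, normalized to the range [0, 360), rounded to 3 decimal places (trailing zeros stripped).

Executing turtle program step by step:
Start: pos=(6,6), heading=45, pen down
RT 60: heading 45 -> 345
LT 15: heading 345 -> 0
FD 3.5: (6,6) -> (9.5,6) [heading=0, draw]
FD 9.1: (9.5,6) -> (18.6,6) [heading=0, draw]
PD: pen down
Final: pos=(18.6,6), heading=0, 2 segment(s) drawn

Answer: 0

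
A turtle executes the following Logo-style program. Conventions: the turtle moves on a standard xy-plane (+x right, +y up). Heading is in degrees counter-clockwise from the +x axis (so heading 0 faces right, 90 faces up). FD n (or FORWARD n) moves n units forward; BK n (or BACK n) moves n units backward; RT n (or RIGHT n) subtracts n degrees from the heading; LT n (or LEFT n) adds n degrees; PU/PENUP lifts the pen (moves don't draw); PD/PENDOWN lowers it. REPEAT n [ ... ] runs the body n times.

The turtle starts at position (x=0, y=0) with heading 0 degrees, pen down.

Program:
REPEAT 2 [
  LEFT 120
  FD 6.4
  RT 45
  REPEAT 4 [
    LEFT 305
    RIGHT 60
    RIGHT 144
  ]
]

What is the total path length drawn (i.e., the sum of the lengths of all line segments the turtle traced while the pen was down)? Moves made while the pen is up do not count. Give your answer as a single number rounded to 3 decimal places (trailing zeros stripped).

Answer: 12.8

Derivation:
Executing turtle program step by step:
Start: pos=(0,0), heading=0, pen down
REPEAT 2 [
  -- iteration 1/2 --
  LT 120: heading 0 -> 120
  FD 6.4: (0,0) -> (-3.2,5.543) [heading=120, draw]
  RT 45: heading 120 -> 75
  REPEAT 4 [
    -- iteration 1/4 --
    LT 305: heading 75 -> 20
    RT 60: heading 20 -> 320
    RT 144: heading 320 -> 176
    -- iteration 2/4 --
    LT 305: heading 176 -> 121
    RT 60: heading 121 -> 61
    RT 144: heading 61 -> 277
    -- iteration 3/4 --
    LT 305: heading 277 -> 222
    RT 60: heading 222 -> 162
    RT 144: heading 162 -> 18
    -- iteration 4/4 --
    LT 305: heading 18 -> 323
    RT 60: heading 323 -> 263
    RT 144: heading 263 -> 119
  ]
  -- iteration 2/2 --
  LT 120: heading 119 -> 239
  FD 6.4: (-3.2,5.543) -> (-6.496,0.057) [heading=239, draw]
  RT 45: heading 239 -> 194
  REPEAT 4 [
    -- iteration 1/4 --
    LT 305: heading 194 -> 139
    RT 60: heading 139 -> 79
    RT 144: heading 79 -> 295
    -- iteration 2/4 --
    LT 305: heading 295 -> 240
    RT 60: heading 240 -> 180
    RT 144: heading 180 -> 36
    -- iteration 3/4 --
    LT 305: heading 36 -> 341
    RT 60: heading 341 -> 281
    RT 144: heading 281 -> 137
    -- iteration 4/4 --
    LT 305: heading 137 -> 82
    RT 60: heading 82 -> 22
    RT 144: heading 22 -> 238
  ]
]
Final: pos=(-6.496,0.057), heading=238, 2 segment(s) drawn

Segment lengths:
  seg 1: (0,0) -> (-3.2,5.543), length = 6.4
  seg 2: (-3.2,5.543) -> (-6.496,0.057), length = 6.4
Total = 12.8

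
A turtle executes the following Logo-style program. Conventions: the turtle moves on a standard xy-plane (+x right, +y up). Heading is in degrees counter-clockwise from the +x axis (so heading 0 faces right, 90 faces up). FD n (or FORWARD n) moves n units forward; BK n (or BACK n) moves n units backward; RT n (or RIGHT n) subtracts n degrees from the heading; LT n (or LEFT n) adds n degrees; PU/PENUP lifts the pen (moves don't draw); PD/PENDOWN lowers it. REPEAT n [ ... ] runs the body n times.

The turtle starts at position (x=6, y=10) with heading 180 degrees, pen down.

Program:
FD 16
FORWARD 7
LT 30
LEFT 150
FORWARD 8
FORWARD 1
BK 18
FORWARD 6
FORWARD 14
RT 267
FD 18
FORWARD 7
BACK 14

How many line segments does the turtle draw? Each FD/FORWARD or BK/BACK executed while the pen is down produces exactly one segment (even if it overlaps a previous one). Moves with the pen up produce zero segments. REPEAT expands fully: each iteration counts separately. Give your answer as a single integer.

Executing turtle program step by step:
Start: pos=(6,10), heading=180, pen down
FD 16: (6,10) -> (-10,10) [heading=180, draw]
FD 7: (-10,10) -> (-17,10) [heading=180, draw]
LT 30: heading 180 -> 210
LT 150: heading 210 -> 0
FD 8: (-17,10) -> (-9,10) [heading=0, draw]
FD 1: (-9,10) -> (-8,10) [heading=0, draw]
BK 18: (-8,10) -> (-26,10) [heading=0, draw]
FD 6: (-26,10) -> (-20,10) [heading=0, draw]
FD 14: (-20,10) -> (-6,10) [heading=0, draw]
RT 267: heading 0 -> 93
FD 18: (-6,10) -> (-6.942,27.975) [heading=93, draw]
FD 7: (-6.942,27.975) -> (-7.308,34.966) [heading=93, draw]
BK 14: (-7.308,34.966) -> (-6.576,20.985) [heading=93, draw]
Final: pos=(-6.576,20.985), heading=93, 10 segment(s) drawn
Segments drawn: 10

Answer: 10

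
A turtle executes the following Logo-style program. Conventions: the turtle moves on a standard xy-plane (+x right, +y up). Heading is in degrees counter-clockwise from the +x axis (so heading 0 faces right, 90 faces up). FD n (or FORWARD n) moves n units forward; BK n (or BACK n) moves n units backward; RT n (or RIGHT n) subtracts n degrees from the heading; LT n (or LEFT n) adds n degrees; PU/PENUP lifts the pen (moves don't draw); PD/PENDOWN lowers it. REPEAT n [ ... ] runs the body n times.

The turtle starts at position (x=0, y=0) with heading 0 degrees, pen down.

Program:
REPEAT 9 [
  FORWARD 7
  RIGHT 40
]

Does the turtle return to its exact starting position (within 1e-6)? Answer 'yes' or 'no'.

Executing turtle program step by step:
Start: pos=(0,0), heading=0, pen down
REPEAT 9 [
  -- iteration 1/9 --
  FD 7: (0,0) -> (7,0) [heading=0, draw]
  RT 40: heading 0 -> 320
  -- iteration 2/9 --
  FD 7: (7,0) -> (12.362,-4.5) [heading=320, draw]
  RT 40: heading 320 -> 280
  -- iteration 3/9 --
  FD 7: (12.362,-4.5) -> (13.578,-11.393) [heading=280, draw]
  RT 40: heading 280 -> 240
  -- iteration 4/9 --
  FD 7: (13.578,-11.393) -> (10.078,-17.455) [heading=240, draw]
  RT 40: heading 240 -> 200
  -- iteration 5/9 --
  FD 7: (10.078,-17.455) -> (3.5,-19.849) [heading=200, draw]
  RT 40: heading 200 -> 160
  -- iteration 6/9 --
  FD 7: (3.5,-19.849) -> (-3.078,-17.455) [heading=160, draw]
  RT 40: heading 160 -> 120
  -- iteration 7/9 --
  FD 7: (-3.078,-17.455) -> (-6.578,-11.393) [heading=120, draw]
  RT 40: heading 120 -> 80
  -- iteration 8/9 --
  FD 7: (-6.578,-11.393) -> (-5.362,-4.5) [heading=80, draw]
  RT 40: heading 80 -> 40
  -- iteration 9/9 --
  FD 7: (-5.362,-4.5) -> (0,0) [heading=40, draw]
  RT 40: heading 40 -> 0
]
Final: pos=(0,0), heading=0, 9 segment(s) drawn

Start position: (0, 0)
Final position: (0, 0)
Distance = 0; < 1e-6 -> CLOSED

Answer: yes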